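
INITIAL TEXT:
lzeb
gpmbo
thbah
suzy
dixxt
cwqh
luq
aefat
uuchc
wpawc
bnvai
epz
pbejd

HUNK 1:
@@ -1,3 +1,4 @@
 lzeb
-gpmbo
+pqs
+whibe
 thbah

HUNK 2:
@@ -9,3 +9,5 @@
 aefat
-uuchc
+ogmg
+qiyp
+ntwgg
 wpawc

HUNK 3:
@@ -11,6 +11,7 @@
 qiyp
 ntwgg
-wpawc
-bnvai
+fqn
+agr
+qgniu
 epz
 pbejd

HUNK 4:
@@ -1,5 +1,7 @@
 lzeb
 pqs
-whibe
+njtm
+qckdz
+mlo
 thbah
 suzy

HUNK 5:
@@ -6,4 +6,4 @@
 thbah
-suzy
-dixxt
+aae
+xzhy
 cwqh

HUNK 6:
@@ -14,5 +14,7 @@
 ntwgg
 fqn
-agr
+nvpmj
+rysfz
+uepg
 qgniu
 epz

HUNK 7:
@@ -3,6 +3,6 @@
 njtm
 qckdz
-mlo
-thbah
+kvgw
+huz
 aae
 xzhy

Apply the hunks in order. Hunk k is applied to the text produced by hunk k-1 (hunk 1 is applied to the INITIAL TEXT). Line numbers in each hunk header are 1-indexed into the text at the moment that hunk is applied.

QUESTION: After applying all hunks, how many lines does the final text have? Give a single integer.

Hunk 1: at line 1 remove [gpmbo] add [pqs,whibe] -> 14 lines: lzeb pqs whibe thbah suzy dixxt cwqh luq aefat uuchc wpawc bnvai epz pbejd
Hunk 2: at line 9 remove [uuchc] add [ogmg,qiyp,ntwgg] -> 16 lines: lzeb pqs whibe thbah suzy dixxt cwqh luq aefat ogmg qiyp ntwgg wpawc bnvai epz pbejd
Hunk 3: at line 11 remove [wpawc,bnvai] add [fqn,agr,qgniu] -> 17 lines: lzeb pqs whibe thbah suzy dixxt cwqh luq aefat ogmg qiyp ntwgg fqn agr qgniu epz pbejd
Hunk 4: at line 1 remove [whibe] add [njtm,qckdz,mlo] -> 19 lines: lzeb pqs njtm qckdz mlo thbah suzy dixxt cwqh luq aefat ogmg qiyp ntwgg fqn agr qgniu epz pbejd
Hunk 5: at line 6 remove [suzy,dixxt] add [aae,xzhy] -> 19 lines: lzeb pqs njtm qckdz mlo thbah aae xzhy cwqh luq aefat ogmg qiyp ntwgg fqn agr qgniu epz pbejd
Hunk 6: at line 14 remove [agr] add [nvpmj,rysfz,uepg] -> 21 lines: lzeb pqs njtm qckdz mlo thbah aae xzhy cwqh luq aefat ogmg qiyp ntwgg fqn nvpmj rysfz uepg qgniu epz pbejd
Hunk 7: at line 3 remove [mlo,thbah] add [kvgw,huz] -> 21 lines: lzeb pqs njtm qckdz kvgw huz aae xzhy cwqh luq aefat ogmg qiyp ntwgg fqn nvpmj rysfz uepg qgniu epz pbejd
Final line count: 21

Answer: 21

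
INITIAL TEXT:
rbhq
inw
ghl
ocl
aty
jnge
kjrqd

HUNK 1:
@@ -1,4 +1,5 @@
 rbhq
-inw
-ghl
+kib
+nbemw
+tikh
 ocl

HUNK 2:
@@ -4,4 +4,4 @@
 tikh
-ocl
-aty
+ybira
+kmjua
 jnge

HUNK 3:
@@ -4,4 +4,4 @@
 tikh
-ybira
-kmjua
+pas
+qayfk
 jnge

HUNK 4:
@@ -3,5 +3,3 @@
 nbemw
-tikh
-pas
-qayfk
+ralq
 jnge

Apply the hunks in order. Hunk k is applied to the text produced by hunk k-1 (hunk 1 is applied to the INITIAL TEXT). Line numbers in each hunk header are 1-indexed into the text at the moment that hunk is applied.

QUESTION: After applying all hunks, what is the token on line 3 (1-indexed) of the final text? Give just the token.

Hunk 1: at line 1 remove [inw,ghl] add [kib,nbemw,tikh] -> 8 lines: rbhq kib nbemw tikh ocl aty jnge kjrqd
Hunk 2: at line 4 remove [ocl,aty] add [ybira,kmjua] -> 8 lines: rbhq kib nbemw tikh ybira kmjua jnge kjrqd
Hunk 3: at line 4 remove [ybira,kmjua] add [pas,qayfk] -> 8 lines: rbhq kib nbemw tikh pas qayfk jnge kjrqd
Hunk 4: at line 3 remove [tikh,pas,qayfk] add [ralq] -> 6 lines: rbhq kib nbemw ralq jnge kjrqd
Final line 3: nbemw

Answer: nbemw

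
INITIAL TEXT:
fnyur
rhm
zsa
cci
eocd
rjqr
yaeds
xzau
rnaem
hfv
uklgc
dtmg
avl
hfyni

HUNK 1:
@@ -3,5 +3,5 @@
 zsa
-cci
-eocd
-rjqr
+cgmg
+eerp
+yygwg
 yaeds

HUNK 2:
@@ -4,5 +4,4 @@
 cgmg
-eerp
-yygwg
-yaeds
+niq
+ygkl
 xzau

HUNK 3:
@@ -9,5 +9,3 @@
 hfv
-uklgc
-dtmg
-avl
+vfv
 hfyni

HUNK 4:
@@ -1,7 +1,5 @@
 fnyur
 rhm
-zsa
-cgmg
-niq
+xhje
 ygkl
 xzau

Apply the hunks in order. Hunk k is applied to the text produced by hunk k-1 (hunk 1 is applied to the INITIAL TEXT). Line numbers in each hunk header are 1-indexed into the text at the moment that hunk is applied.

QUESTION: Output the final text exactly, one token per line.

Hunk 1: at line 3 remove [cci,eocd,rjqr] add [cgmg,eerp,yygwg] -> 14 lines: fnyur rhm zsa cgmg eerp yygwg yaeds xzau rnaem hfv uklgc dtmg avl hfyni
Hunk 2: at line 4 remove [eerp,yygwg,yaeds] add [niq,ygkl] -> 13 lines: fnyur rhm zsa cgmg niq ygkl xzau rnaem hfv uklgc dtmg avl hfyni
Hunk 3: at line 9 remove [uklgc,dtmg,avl] add [vfv] -> 11 lines: fnyur rhm zsa cgmg niq ygkl xzau rnaem hfv vfv hfyni
Hunk 4: at line 1 remove [zsa,cgmg,niq] add [xhje] -> 9 lines: fnyur rhm xhje ygkl xzau rnaem hfv vfv hfyni

Answer: fnyur
rhm
xhje
ygkl
xzau
rnaem
hfv
vfv
hfyni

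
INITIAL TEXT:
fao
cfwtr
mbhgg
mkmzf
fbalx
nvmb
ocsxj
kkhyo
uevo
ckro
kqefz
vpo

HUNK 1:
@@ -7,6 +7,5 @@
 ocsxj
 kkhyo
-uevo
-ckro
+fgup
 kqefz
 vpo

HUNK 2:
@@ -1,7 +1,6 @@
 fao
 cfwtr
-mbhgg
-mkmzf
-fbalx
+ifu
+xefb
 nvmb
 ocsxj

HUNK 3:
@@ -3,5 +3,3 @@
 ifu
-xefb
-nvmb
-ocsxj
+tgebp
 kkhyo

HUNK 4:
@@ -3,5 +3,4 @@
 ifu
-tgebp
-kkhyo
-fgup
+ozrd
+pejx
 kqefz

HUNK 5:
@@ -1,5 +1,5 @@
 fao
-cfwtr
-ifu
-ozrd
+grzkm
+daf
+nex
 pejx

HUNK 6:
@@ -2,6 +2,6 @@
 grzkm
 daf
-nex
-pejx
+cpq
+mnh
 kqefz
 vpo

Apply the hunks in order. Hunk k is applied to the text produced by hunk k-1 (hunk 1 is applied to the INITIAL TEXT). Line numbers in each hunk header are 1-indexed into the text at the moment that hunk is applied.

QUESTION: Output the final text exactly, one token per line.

Hunk 1: at line 7 remove [uevo,ckro] add [fgup] -> 11 lines: fao cfwtr mbhgg mkmzf fbalx nvmb ocsxj kkhyo fgup kqefz vpo
Hunk 2: at line 1 remove [mbhgg,mkmzf,fbalx] add [ifu,xefb] -> 10 lines: fao cfwtr ifu xefb nvmb ocsxj kkhyo fgup kqefz vpo
Hunk 3: at line 3 remove [xefb,nvmb,ocsxj] add [tgebp] -> 8 lines: fao cfwtr ifu tgebp kkhyo fgup kqefz vpo
Hunk 4: at line 3 remove [tgebp,kkhyo,fgup] add [ozrd,pejx] -> 7 lines: fao cfwtr ifu ozrd pejx kqefz vpo
Hunk 5: at line 1 remove [cfwtr,ifu,ozrd] add [grzkm,daf,nex] -> 7 lines: fao grzkm daf nex pejx kqefz vpo
Hunk 6: at line 2 remove [nex,pejx] add [cpq,mnh] -> 7 lines: fao grzkm daf cpq mnh kqefz vpo

Answer: fao
grzkm
daf
cpq
mnh
kqefz
vpo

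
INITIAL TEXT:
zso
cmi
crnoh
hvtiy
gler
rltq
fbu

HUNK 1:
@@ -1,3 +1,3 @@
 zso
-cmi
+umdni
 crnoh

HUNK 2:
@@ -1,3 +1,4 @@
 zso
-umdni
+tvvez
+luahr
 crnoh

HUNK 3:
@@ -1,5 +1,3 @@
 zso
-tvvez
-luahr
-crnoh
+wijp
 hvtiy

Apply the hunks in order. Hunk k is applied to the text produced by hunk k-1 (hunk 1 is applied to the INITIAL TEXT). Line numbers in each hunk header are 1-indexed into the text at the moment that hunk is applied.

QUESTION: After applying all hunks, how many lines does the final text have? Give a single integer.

Hunk 1: at line 1 remove [cmi] add [umdni] -> 7 lines: zso umdni crnoh hvtiy gler rltq fbu
Hunk 2: at line 1 remove [umdni] add [tvvez,luahr] -> 8 lines: zso tvvez luahr crnoh hvtiy gler rltq fbu
Hunk 3: at line 1 remove [tvvez,luahr,crnoh] add [wijp] -> 6 lines: zso wijp hvtiy gler rltq fbu
Final line count: 6

Answer: 6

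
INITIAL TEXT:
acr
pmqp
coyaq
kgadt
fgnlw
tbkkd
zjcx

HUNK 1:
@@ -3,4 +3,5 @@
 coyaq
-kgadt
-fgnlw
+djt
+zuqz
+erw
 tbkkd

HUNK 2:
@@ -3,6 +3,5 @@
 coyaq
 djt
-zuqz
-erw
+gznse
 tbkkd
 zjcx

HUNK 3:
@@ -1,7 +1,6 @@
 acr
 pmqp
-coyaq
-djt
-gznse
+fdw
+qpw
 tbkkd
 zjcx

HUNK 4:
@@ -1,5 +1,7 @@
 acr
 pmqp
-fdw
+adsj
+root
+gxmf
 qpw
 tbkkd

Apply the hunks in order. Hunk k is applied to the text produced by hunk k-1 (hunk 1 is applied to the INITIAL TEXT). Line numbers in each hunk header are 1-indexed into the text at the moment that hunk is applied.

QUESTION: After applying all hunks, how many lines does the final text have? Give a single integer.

Answer: 8

Derivation:
Hunk 1: at line 3 remove [kgadt,fgnlw] add [djt,zuqz,erw] -> 8 lines: acr pmqp coyaq djt zuqz erw tbkkd zjcx
Hunk 2: at line 3 remove [zuqz,erw] add [gznse] -> 7 lines: acr pmqp coyaq djt gznse tbkkd zjcx
Hunk 3: at line 1 remove [coyaq,djt,gznse] add [fdw,qpw] -> 6 lines: acr pmqp fdw qpw tbkkd zjcx
Hunk 4: at line 1 remove [fdw] add [adsj,root,gxmf] -> 8 lines: acr pmqp adsj root gxmf qpw tbkkd zjcx
Final line count: 8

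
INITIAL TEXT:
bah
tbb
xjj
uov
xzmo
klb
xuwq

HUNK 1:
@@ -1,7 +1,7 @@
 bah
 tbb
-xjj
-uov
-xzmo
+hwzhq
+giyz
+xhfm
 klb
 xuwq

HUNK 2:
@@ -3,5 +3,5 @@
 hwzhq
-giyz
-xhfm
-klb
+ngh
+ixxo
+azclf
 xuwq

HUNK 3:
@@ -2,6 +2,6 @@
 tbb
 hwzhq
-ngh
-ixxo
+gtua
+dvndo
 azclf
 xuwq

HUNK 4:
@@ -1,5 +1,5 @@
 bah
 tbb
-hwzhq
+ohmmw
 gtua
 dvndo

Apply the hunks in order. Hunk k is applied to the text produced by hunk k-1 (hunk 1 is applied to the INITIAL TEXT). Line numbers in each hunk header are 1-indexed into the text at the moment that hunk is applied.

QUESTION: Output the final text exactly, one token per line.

Hunk 1: at line 1 remove [xjj,uov,xzmo] add [hwzhq,giyz,xhfm] -> 7 lines: bah tbb hwzhq giyz xhfm klb xuwq
Hunk 2: at line 3 remove [giyz,xhfm,klb] add [ngh,ixxo,azclf] -> 7 lines: bah tbb hwzhq ngh ixxo azclf xuwq
Hunk 3: at line 2 remove [ngh,ixxo] add [gtua,dvndo] -> 7 lines: bah tbb hwzhq gtua dvndo azclf xuwq
Hunk 4: at line 1 remove [hwzhq] add [ohmmw] -> 7 lines: bah tbb ohmmw gtua dvndo azclf xuwq

Answer: bah
tbb
ohmmw
gtua
dvndo
azclf
xuwq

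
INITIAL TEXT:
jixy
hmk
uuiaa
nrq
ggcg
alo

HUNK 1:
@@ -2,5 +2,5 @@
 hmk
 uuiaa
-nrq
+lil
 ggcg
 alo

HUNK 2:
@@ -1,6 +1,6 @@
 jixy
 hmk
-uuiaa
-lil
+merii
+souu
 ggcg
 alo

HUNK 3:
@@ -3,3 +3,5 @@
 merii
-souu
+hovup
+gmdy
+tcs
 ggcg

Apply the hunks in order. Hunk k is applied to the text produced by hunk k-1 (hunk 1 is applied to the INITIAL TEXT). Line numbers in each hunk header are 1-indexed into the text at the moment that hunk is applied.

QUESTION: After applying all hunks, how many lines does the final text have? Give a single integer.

Hunk 1: at line 2 remove [nrq] add [lil] -> 6 lines: jixy hmk uuiaa lil ggcg alo
Hunk 2: at line 1 remove [uuiaa,lil] add [merii,souu] -> 6 lines: jixy hmk merii souu ggcg alo
Hunk 3: at line 3 remove [souu] add [hovup,gmdy,tcs] -> 8 lines: jixy hmk merii hovup gmdy tcs ggcg alo
Final line count: 8

Answer: 8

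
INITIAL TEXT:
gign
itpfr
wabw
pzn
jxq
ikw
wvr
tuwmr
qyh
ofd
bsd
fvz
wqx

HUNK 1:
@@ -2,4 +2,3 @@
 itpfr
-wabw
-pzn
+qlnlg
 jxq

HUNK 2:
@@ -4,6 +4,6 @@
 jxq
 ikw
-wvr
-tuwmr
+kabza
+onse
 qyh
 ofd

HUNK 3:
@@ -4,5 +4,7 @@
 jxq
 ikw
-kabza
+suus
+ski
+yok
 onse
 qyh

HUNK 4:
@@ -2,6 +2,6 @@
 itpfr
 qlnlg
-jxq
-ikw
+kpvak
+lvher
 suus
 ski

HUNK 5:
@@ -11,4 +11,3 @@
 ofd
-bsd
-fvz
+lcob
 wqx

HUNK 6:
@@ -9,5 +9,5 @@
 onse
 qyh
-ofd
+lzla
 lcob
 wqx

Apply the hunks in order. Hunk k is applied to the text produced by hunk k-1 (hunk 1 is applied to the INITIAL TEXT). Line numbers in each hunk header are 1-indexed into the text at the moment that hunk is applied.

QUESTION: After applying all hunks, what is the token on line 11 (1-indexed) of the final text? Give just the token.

Hunk 1: at line 2 remove [wabw,pzn] add [qlnlg] -> 12 lines: gign itpfr qlnlg jxq ikw wvr tuwmr qyh ofd bsd fvz wqx
Hunk 2: at line 4 remove [wvr,tuwmr] add [kabza,onse] -> 12 lines: gign itpfr qlnlg jxq ikw kabza onse qyh ofd bsd fvz wqx
Hunk 3: at line 4 remove [kabza] add [suus,ski,yok] -> 14 lines: gign itpfr qlnlg jxq ikw suus ski yok onse qyh ofd bsd fvz wqx
Hunk 4: at line 2 remove [jxq,ikw] add [kpvak,lvher] -> 14 lines: gign itpfr qlnlg kpvak lvher suus ski yok onse qyh ofd bsd fvz wqx
Hunk 5: at line 11 remove [bsd,fvz] add [lcob] -> 13 lines: gign itpfr qlnlg kpvak lvher suus ski yok onse qyh ofd lcob wqx
Hunk 6: at line 9 remove [ofd] add [lzla] -> 13 lines: gign itpfr qlnlg kpvak lvher suus ski yok onse qyh lzla lcob wqx
Final line 11: lzla

Answer: lzla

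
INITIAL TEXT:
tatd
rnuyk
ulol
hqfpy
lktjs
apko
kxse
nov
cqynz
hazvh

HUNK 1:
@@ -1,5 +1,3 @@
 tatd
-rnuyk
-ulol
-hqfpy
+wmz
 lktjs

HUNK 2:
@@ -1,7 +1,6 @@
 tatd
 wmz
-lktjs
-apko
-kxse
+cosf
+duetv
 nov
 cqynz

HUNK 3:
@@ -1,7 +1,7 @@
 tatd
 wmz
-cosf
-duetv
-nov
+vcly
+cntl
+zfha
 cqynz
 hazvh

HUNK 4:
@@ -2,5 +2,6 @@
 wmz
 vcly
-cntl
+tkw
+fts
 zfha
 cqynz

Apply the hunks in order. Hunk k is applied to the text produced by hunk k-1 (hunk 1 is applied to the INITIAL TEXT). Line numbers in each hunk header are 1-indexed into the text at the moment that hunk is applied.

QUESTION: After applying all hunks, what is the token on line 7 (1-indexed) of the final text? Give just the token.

Answer: cqynz

Derivation:
Hunk 1: at line 1 remove [rnuyk,ulol,hqfpy] add [wmz] -> 8 lines: tatd wmz lktjs apko kxse nov cqynz hazvh
Hunk 2: at line 1 remove [lktjs,apko,kxse] add [cosf,duetv] -> 7 lines: tatd wmz cosf duetv nov cqynz hazvh
Hunk 3: at line 1 remove [cosf,duetv,nov] add [vcly,cntl,zfha] -> 7 lines: tatd wmz vcly cntl zfha cqynz hazvh
Hunk 4: at line 2 remove [cntl] add [tkw,fts] -> 8 lines: tatd wmz vcly tkw fts zfha cqynz hazvh
Final line 7: cqynz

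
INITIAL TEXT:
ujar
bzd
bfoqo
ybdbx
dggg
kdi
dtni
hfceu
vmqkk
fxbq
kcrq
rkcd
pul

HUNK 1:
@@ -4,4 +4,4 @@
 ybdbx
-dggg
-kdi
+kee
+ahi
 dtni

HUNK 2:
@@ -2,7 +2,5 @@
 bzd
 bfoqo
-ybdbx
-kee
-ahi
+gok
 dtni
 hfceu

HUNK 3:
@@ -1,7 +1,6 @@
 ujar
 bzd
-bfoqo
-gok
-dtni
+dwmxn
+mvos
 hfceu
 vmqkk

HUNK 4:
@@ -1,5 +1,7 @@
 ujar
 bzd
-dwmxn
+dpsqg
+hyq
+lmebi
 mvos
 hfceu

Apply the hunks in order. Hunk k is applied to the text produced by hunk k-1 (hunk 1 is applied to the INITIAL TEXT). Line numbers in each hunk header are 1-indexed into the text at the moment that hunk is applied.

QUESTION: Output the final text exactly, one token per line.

Answer: ujar
bzd
dpsqg
hyq
lmebi
mvos
hfceu
vmqkk
fxbq
kcrq
rkcd
pul

Derivation:
Hunk 1: at line 4 remove [dggg,kdi] add [kee,ahi] -> 13 lines: ujar bzd bfoqo ybdbx kee ahi dtni hfceu vmqkk fxbq kcrq rkcd pul
Hunk 2: at line 2 remove [ybdbx,kee,ahi] add [gok] -> 11 lines: ujar bzd bfoqo gok dtni hfceu vmqkk fxbq kcrq rkcd pul
Hunk 3: at line 1 remove [bfoqo,gok,dtni] add [dwmxn,mvos] -> 10 lines: ujar bzd dwmxn mvos hfceu vmqkk fxbq kcrq rkcd pul
Hunk 4: at line 1 remove [dwmxn] add [dpsqg,hyq,lmebi] -> 12 lines: ujar bzd dpsqg hyq lmebi mvos hfceu vmqkk fxbq kcrq rkcd pul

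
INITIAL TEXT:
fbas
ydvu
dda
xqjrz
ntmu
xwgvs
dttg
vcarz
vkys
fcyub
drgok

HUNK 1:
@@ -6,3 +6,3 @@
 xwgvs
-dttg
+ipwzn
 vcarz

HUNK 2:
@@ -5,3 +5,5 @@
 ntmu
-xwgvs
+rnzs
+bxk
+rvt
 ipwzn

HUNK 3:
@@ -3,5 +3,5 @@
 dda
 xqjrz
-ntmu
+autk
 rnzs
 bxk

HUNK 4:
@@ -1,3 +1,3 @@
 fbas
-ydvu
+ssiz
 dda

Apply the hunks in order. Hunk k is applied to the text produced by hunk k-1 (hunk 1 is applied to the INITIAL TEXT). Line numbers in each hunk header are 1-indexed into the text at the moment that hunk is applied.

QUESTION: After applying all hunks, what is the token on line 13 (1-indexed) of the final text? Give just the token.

Answer: drgok

Derivation:
Hunk 1: at line 6 remove [dttg] add [ipwzn] -> 11 lines: fbas ydvu dda xqjrz ntmu xwgvs ipwzn vcarz vkys fcyub drgok
Hunk 2: at line 5 remove [xwgvs] add [rnzs,bxk,rvt] -> 13 lines: fbas ydvu dda xqjrz ntmu rnzs bxk rvt ipwzn vcarz vkys fcyub drgok
Hunk 3: at line 3 remove [ntmu] add [autk] -> 13 lines: fbas ydvu dda xqjrz autk rnzs bxk rvt ipwzn vcarz vkys fcyub drgok
Hunk 4: at line 1 remove [ydvu] add [ssiz] -> 13 lines: fbas ssiz dda xqjrz autk rnzs bxk rvt ipwzn vcarz vkys fcyub drgok
Final line 13: drgok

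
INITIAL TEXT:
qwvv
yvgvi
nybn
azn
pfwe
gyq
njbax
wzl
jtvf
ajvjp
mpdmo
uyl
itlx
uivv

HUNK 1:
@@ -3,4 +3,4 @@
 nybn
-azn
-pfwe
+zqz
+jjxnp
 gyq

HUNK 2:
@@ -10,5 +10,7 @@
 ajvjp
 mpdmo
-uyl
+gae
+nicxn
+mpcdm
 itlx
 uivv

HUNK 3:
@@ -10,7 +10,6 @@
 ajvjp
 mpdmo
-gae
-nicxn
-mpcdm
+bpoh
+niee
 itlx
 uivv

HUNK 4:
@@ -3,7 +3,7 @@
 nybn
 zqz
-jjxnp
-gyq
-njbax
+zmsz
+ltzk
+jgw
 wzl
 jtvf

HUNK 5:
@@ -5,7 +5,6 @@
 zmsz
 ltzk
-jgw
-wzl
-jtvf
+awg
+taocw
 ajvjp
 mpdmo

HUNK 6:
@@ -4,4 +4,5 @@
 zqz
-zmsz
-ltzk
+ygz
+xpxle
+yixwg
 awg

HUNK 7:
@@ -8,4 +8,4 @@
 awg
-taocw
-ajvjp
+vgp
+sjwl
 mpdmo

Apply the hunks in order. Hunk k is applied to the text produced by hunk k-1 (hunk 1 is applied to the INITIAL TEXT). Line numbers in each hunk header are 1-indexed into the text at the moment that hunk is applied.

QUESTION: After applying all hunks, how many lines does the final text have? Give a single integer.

Answer: 15

Derivation:
Hunk 1: at line 3 remove [azn,pfwe] add [zqz,jjxnp] -> 14 lines: qwvv yvgvi nybn zqz jjxnp gyq njbax wzl jtvf ajvjp mpdmo uyl itlx uivv
Hunk 2: at line 10 remove [uyl] add [gae,nicxn,mpcdm] -> 16 lines: qwvv yvgvi nybn zqz jjxnp gyq njbax wzl jtvf ajvjp mpdmo gae nicxn mpcdm itlx uivv
Hunk 3: at line 10 remove [gae,nicxn,mpcdm] add [bpoh,niee] -> 15 lines: qwvv yvgvi nybn zqz jjxnp gyq njbax wzl jtvf ajvjp mpdmo bpoh niee itlx uivv
Hunk 4: at line 3 remove [jjxnp,gyq,njbax] add [zmsz,ltzk,jgw] -> 15 lines: qwvv yvgvi nybn zqz zmsz ltzk jgw wzl jtvf ajvjp mpdmo bpoh niee itlx uivv
Hunk 5: at line 5 remove [jgw,wzl,jtvf] add [awg,taocw] -> 14 lines: qwvv yvgvi nybn zqz zmsz ltzk awg taocw ajvjp mpdmo bpoh niee itlx uivv
Hunk 6: at line 4 remove [zmsz,ltzk] add [ygz,xpxle,yixwg] -> 15 lines: qwvv yvgvi nybn zqz ygz xpxle yixwg awg taocw ajvjp mpdmo bpoh niee itlx uivv
Hunk 7: at line 8 remove [taocw,ajvjp] add [vgp,sjwl] -> 15 lines: qwvv yvgvi nybn zqz ygz xpxle yixwg awg vgp sjwl mpdmo bpoh niee itlx uivv
Final line count: 15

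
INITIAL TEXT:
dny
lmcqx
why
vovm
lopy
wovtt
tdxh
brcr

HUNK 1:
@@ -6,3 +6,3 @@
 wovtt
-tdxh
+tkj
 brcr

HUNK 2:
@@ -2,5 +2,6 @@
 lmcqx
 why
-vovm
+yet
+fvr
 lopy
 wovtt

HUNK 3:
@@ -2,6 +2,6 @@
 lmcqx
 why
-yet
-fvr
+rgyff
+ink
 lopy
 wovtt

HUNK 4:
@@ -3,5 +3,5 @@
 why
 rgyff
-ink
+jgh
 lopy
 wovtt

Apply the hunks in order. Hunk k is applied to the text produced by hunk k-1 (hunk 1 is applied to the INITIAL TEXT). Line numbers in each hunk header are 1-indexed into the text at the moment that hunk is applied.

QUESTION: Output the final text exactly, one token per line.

Answer: dny
lmcqx
why
rgyff
jgh
lopy
wovtt
tkj
brcr

Derivation:
Hunk 1: at line 6 remove [tdxh] add [tkj] -> 8 lines: dny lmcqx why vovm lopy wovtt tkj brcr
Hunk 2: at line 2 remove [vovm] add [yet,fvr] -> 9 lines: dny lmcqx why yet fvr lopy wovtt tkj brcr
Hunk 3: at line 2 remove [yet,fvr] add [rgyff,ink] -> 9 lines: dny lmcqx why rgyff ink lopy wovtt tkj brcr
Hunk 4: at line 3 remove [ink] add [jgh] -> 9 lines: dny lmcqx why rgyff jgh lopy wovtt tkj brcr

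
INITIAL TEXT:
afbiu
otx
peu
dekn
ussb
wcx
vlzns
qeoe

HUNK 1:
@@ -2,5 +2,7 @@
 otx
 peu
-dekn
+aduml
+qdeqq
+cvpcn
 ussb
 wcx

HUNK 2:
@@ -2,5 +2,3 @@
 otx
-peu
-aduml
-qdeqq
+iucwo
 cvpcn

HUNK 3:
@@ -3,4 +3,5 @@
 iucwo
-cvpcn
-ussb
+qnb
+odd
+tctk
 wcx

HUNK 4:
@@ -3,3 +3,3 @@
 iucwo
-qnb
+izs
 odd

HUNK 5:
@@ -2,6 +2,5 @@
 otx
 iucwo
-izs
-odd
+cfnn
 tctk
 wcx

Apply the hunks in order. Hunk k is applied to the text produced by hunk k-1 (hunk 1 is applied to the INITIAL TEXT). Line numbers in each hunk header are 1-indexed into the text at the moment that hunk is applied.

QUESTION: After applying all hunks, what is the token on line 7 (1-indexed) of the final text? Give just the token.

Hunk 1: at line 2 remove [dekn] add [aduml,qdeqq,cvpcn] -> 10 lines: afbiu otx peu aduml qdeqq cvpcn ussb wcx vlzns qeoe
Hunk 2: at line 2 remove [peu,aduml,qdeqq] add [iucwo] -> 8 lines: afbiu otx iucwo cvpcn ussb wcx vlzns qeoe
Hunk 3: at line 3 remove [cvpcn,ussb] add [qnb,odd,tctk] -> 9 lines: afbiu otx iucwo qnb odd tctk wcx vlzns qeoe
Hunk 4: at line 3 remove [qnb] add [izs] -> 9 lines: afbiu otx iucwo izs odd tctk wcx vlzns qeoe
Hunk 5: at line 2 remove [izs,odd] add [cfnn] -> 8 lines: afbiu otx iucwo cfnn tctk wcx vlzns qeoe
Final line 7: vlzns

Answer: vlzns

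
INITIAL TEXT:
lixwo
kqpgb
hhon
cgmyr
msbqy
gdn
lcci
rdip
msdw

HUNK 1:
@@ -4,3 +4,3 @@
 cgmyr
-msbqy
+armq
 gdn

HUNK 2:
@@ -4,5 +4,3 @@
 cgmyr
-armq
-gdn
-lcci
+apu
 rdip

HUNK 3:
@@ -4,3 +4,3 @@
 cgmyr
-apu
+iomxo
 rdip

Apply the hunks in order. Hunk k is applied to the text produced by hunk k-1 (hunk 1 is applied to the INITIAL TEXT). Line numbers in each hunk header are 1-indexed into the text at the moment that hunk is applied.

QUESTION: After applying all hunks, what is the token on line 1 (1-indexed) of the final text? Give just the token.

Hunk 1: at line 4 remove [msbqy] add [armq] -> 9 lines: lixwo kqpgb hhon cgmyr armq gdn lcci rdip msdw
Hunk 2: at line 4 remove [armq,gdn,lcci] add [apu] -> 7 lines: lixwo kqpgb hhon cgmyr apu rdip msdw
Hunk 3: at line 4 remove [apu] add [iomxo] -> 7 lines: lixwo kqpgb hhon cgmyr iomxo rdip msdw
Final line 1: lixwo

Answer: lixwo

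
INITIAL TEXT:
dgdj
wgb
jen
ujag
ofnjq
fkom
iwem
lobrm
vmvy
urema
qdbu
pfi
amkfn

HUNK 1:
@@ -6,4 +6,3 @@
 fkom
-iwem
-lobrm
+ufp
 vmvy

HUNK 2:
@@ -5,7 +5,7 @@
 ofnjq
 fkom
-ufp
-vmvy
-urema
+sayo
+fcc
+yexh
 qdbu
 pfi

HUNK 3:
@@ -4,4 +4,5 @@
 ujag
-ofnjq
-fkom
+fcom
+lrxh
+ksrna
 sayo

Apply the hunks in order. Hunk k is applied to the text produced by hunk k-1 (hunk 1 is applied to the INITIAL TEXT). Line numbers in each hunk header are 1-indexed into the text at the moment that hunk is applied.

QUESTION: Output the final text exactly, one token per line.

Answer: dgdj
wgb
jen
ujag
fcom
lrxh
ksrna
sayo
fcc
yexh
qdbu
pfi
amkfn

Derivation:
Hunk 1: at line 6 remove [iwem,lobrm] add [ufp] -> 12 lines: dgdj wgb jen ujag ofnjq fkom ufp vmvy urema qdbu pfi amkfn
Hunk 2: at line 5 remove [ufp,vmvy,urema] add [sayo,fcc,yexh] -> 12 lines: dgdj wgb jen ujag ofnjq fkom sayo fcc yexh qdbu pfi amkfn
Hunk 3: at line 4 remove [ofnjq,fkom] add [fcom,lrxh,ksrna] -> 13 lines: dgdj wgb jen ujag fcom lrxh ksrna sayo fcc yexh qdbu pfi amkfn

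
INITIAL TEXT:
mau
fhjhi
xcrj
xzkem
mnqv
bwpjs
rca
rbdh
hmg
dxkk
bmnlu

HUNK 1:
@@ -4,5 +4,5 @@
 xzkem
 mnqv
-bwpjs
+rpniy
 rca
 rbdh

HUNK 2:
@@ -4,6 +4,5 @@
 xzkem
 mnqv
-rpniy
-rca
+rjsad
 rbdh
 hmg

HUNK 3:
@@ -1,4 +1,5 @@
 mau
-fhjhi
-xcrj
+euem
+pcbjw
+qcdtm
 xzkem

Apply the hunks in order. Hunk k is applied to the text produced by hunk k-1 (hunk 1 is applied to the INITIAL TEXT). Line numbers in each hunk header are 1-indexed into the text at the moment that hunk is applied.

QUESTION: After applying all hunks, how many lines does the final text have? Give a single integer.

Answer: 11

Derivation:
Hunk 1: at line 4 remove [bwpjs] add [rpniy] -> 11 lines: mau fhjhi xcrj xzkem mnqv rpniy rca rbdh hmg dxkk bmnlu
Hunk 2: at line 4 remove [rpniy,rca] add [rjsad] -> 10 lines: mau fhjhi xcrj xzkem mnqv rjsad rbdh hmg dxkk bmnlu
Hunk 3: at line 1 remove [fhjhi,xcrj] add [euem,pcbjw,qcdtm] -> 11 lines: mau euem pcbjw qcdtm xzkem mnqv rjsad rbdh hmg dxkk bmnlu
Final line count: 11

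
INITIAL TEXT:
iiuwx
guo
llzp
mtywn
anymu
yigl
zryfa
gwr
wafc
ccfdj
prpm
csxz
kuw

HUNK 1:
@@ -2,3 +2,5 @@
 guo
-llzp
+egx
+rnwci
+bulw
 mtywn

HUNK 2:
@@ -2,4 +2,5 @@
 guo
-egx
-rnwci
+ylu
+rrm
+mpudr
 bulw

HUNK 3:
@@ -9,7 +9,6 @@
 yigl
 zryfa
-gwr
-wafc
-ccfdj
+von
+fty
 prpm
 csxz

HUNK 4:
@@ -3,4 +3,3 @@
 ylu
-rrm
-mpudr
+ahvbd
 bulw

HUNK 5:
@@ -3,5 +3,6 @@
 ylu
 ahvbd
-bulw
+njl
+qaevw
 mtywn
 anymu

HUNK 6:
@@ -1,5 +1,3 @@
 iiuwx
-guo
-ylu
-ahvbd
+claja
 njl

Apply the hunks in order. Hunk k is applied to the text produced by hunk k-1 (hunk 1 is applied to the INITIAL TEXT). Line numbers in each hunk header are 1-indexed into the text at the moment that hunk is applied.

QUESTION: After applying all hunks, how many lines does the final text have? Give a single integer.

Answer: 13

Derivation:
Hunk 1: at line 2 remove [llzp] add [egx,rnwci,bulw] -> 15 lines: iiuwx guo egx rnwci bulw mtywn anymu yigl zryfa gwr wafc ccfdj prpm csxz kuw
Hunk 2: at line 2 remove [egx,rnwci] add [ylu,rrm,mpudr] -> 16 lines: iiuwx guo ylu rrm mpudr bulw mtywn anymu yigl zryfa gwr wafc ccfdj prpm csxz kuw
Hunk 3: at line 9 remove [gwr,wafc,ccfdj] add [von,fty] -> 15 lines: iiuwx guo ylu rrm mpudr bulw mtywn anymu yigl zryfa von fty prpm csxz kuw
Hunk 4: at line 3 remove [rrm,mpudr] add [ahvbd] -> 14 lines: iiuwx guo ylu ahvbd bulw mtywn anymu yigl zryfa von fty prpm csxz kuw
Hunk 5: at line 3 remove [bulw] add [njl,qaevw] -> 15 lines: iiuwx guo ylu ahvbd njl qaevw mtywn anymu yigl zryfa von fty prpm csxz kuw
Hunk 6: at line 1 remove [guo,ylu,ahvbd] add [claja] -> 13 lines: iiuwx claja njl qaevw mtywn anymu yigl zryfa von fty prpm csxz kuw
Final line count: 13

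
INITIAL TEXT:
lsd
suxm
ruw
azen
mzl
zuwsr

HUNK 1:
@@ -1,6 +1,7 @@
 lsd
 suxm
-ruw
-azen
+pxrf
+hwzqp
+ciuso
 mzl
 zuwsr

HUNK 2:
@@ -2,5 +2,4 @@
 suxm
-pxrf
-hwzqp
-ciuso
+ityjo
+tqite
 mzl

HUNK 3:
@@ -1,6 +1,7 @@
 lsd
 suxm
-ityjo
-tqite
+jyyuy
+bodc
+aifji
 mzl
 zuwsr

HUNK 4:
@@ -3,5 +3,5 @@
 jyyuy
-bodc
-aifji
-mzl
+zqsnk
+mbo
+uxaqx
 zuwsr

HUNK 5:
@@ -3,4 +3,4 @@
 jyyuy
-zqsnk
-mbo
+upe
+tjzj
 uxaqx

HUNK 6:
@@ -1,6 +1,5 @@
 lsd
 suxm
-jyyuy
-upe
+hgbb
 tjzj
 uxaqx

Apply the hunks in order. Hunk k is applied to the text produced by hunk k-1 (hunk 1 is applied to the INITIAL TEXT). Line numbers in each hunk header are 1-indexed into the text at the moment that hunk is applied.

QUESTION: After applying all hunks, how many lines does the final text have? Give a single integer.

Hunk 1: at line 1 remove [ruw,azen] add [pxrf,hwzqp,ciuso] -> 7 lines: lsd suxm pxrf hwzqp ciuso mzl zuwsr
Hunk 2: at line 2 remove [pxrf,hwzqp,ciuso] add [ityjo,tqite] -> 6 lines: lsd suxm ityjo tqite mzl zuwsr
Hunk 3: at line 1 remove [ityjo,tqite] add [jyyuy,bodc,aifji] -> 7 lines: lsd suxm jyyuy bodc aifji mzl zuwsr
Hunk 4: at line 3 remove [bodc,aifji,mzl] add [zqsnk,mbo,uxaqx] -> 7 lines: lsd suxm jyyuy zqsnk mbo uxaqx zuwsr
Hunk 5: at line 3 remove [zqsnk,mbo] add [upe,tjzj] -> 7 lines: lsd suxm jyyuy upe tjzj uxaqx zuwsr
Hunk 6: at line 1 remove [jyyuy,upe] add [hgbb] -> 6 lines: lsd suxm hgbb tjzj uxaqx zuwsr
Final line count: 6

Answer: 6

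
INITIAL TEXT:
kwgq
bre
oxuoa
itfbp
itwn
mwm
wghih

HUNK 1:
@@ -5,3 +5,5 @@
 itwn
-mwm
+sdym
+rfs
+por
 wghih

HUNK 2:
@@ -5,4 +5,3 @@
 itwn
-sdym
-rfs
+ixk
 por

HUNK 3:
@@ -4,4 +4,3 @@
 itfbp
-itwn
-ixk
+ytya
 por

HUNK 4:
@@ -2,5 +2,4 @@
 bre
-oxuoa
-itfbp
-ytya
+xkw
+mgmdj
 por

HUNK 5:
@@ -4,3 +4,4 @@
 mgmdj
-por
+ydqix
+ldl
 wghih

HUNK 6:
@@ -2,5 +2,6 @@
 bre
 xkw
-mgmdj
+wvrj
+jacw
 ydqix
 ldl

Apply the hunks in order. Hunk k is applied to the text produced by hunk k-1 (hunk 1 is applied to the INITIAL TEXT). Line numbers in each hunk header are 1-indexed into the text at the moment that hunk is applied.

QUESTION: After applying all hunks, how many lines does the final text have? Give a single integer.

Hunk 1: at line 5 remove [mwm] add [sdym,rfs,por] -> 9 lines: kwgq bre oxuoa itfbp itwn sdym rfs por wghih
Hunk 2: at line 5 remove [sdym,rfs] add [ixk] -> 8 lines: kwgq bre oxuoa itfbp itwn ixk por wghih
Hunk 3: at line 4 remove [itwn,ixk] add [ytya] -> 7 lines: kwgq bre oxuoa itfbp ytya por wghih
Hunk 4: at line 2 remove [oxuoa,itfbp,ytya] add [xkw,mgmdj] -> 6 lines: kwgq bre xkw mgmdj por wghih
Hunk 5: at line 4 remove [por] add [ydqix,ldl] -> 7 lines: kwgq bre xkw mgmdj ydqix ldl wghih
Hunk 6: at line 2 remove [mgmdj] add [wvrj,jacw] -> 8 lines: kwgq bre xkw wvrj jacw ydqix ldl wghih
Final line count: 8

Answer: 8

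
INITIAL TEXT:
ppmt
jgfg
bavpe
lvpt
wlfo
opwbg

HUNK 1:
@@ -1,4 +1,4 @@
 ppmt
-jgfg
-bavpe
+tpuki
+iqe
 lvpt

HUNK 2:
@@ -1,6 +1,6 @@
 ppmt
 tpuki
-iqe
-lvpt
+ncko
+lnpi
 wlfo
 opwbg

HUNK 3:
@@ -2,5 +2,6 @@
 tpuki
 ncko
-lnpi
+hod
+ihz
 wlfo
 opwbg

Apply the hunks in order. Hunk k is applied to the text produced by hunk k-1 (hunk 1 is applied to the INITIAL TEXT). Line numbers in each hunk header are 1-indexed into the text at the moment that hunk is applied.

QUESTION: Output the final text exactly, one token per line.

Hunk 1: at line 1 remove [jgfg,bavpe] add [tpuki,iqe] -> 6 lines: ppmt tpuki iqe lvpt wlfo opwbg
Hunk 2: at line 1 remove [iqe,lvpt] add [ncko,lnpi] -> 6 lines: ppmt tpuki ncko lnpi wlfo opwbg
Hunk 3: at line 2 remove [lnpi] add [hod,ihz] -> 7 lines: ppmt tpuki ncko hod ihz wlfo opwbg

Answer: ppmt
tpuki
ncko
hod
ihz
wlfo
opwbg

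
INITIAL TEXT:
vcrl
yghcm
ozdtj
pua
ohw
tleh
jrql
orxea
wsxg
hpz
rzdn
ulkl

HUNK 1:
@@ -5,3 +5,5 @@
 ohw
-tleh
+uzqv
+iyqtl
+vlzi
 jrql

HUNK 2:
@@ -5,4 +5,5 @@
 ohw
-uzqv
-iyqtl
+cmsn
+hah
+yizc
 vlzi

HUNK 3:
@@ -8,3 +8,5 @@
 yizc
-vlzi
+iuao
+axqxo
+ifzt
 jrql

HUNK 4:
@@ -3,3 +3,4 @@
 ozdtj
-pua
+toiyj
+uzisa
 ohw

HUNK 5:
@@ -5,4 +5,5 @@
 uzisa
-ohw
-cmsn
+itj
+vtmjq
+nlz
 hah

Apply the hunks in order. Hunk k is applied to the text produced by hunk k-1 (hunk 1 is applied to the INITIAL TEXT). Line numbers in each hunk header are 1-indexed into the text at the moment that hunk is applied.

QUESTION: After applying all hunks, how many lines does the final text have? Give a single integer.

Answer: 19

Derivation:
Hunk 1: at line 5 remove [tleh] add [uzqv,iyqtl,vlzi] -> 14 lines: vcrl yghcm ozdtj pua ohw uzqv iyqtl vlzi jrql orxea wsxg hpz rzdn ulkl
Hunk 2: at line 5 remove [uzqv,iyqtl] add [cmsn,hah,yizc] -> 15 lines: vcrl yghcm ozdtj pua ohw cmsn hah yizc vlzi jrql orxea wsxg hpz rzdn ulkl
Hunk 3: at line 8 remove [vlzi] add [iuao,axqxo,ifzt] -> 17 lines: vcrl yghcm ozdtj pua ohw cmsn hah yizc iuao axqxo ifzt jrql orxea wsxg hpz rzdn ulkl
Hunk 4: at line 3 remove [pua] add [toiyj,uzisa] -> 18 lines: vcrl yghcm ozdtj toiyj uzisa ohw cmsn hah yizc iuao axqxo ifzt jrql orxea wsxg hpz rzdn ulkl
Hunk 5: at line 5 remove [ohw,cmsn] add [itj,vtmjq,nlz] -> 19 lines: vcrl yghcm ozdtj toiyj uzisa itj vtmjq nlz hah yizc iuao axqxo ifzt jrql orxea wsxg hpz rzdn ulkl
Final line count: 19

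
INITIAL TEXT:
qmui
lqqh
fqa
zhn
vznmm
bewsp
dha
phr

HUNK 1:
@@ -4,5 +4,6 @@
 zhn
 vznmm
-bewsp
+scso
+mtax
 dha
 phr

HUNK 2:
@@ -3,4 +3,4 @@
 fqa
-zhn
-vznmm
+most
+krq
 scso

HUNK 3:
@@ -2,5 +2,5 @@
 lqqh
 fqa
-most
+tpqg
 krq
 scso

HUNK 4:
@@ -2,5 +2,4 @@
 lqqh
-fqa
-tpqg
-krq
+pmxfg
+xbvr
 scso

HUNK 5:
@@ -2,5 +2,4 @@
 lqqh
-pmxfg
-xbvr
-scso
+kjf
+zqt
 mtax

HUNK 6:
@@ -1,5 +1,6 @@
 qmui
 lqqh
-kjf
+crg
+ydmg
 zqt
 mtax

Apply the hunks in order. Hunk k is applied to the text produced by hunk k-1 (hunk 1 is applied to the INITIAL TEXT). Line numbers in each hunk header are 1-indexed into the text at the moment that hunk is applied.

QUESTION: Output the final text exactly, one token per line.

Answer: qmui
lqqh
crg
ydmg
zqt
mtax
dha
phr

Derivation:
Hunk 1: at line 4 remove [bewsp] add [scso,mtax] -> 9 lines: qmui lqqh fqa zhn vznmm scso mtax dha phr
Hunk 2: at line 3 remove [zhn,vznmm] add [most,krq] -> 9 lines: qmui lqqh fqa most krq scso mtax dha phr
Hunk 3: at line 2 remove [most] add [tpqg] -> 9 lines: qmui lqqh fqa tpqg krq scso mtax dha phr
Hunk 4: at line 2 remove [fqa,tpqg,krq] add [pmxfg,xbvr] -> 8 lines: qmui lqqh pmxfg xbvr scso mtax dha phr
Hunk 5: at line 2 remove [pmxfg,xbvr,scso] add [kjf,zqt] -> 7 lines: qmui lqqh kjf zqt mtax dha phr
Hunk 6: at line 1 remove [kjf] add [crg,ydmg] -> 8 lines: qmui lqqh crg ydmg zqt mtax dha phr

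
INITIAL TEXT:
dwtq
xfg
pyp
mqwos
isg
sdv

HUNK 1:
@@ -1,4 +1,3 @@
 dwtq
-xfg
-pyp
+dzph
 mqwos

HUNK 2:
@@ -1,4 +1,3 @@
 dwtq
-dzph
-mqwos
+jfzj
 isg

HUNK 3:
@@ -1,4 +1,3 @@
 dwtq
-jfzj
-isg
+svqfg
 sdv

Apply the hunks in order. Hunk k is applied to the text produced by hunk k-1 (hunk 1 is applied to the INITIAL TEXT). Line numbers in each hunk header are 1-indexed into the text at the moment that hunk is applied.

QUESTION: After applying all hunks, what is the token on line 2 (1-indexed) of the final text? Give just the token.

Hunk 1: at line 1 remove [xfg,pyp] add [dzph] -> 5 lines: dwtq dzph mqwos isg sdv
Hunk 2: at line 1 remove [dzph,mqwos] add [jfzj] -> 4 lines: dwtq jfzj isg sdv
Hunk 3: at line 1 remove [jfzj,isg] add [svqfg] -> 3 lines: dwtq svqfg sdv
Final line 2: svqfg

Answer: svqfg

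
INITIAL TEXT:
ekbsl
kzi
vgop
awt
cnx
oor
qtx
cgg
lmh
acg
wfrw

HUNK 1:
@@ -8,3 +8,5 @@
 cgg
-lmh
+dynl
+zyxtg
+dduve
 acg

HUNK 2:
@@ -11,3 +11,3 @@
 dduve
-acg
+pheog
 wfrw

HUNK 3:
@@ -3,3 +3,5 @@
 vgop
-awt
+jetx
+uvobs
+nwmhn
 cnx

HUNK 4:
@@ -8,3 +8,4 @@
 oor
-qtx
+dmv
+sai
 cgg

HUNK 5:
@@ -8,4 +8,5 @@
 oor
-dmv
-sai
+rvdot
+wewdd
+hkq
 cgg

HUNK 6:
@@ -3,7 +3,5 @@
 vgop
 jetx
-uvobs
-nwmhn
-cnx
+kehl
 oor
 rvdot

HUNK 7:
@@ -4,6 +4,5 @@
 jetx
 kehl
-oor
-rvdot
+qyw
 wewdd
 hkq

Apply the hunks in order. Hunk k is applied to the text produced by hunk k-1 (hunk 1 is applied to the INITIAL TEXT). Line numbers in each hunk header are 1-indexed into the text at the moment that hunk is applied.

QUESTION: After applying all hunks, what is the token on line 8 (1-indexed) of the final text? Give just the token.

Hunk 1: at line 8 remove [lmh] add [dynl,zyxtg,dduve] -> 13 lines: ekbsl kzi vgop awt cnx oor qtx cgg dynl zyxtg dduve acg wfrw
Hunk 2: at line 11 remove [acg] add [pheog] -> 13 lines: ekbsl kzi vgop awt cnx oor qtx cgg dynl zyxtg dduve pheog wfrw
Hunk 3: at line 3 remove [awt] add [jetx,uvobs,nwmhn] -> 15 lines: ekbsl kzi vgop jetx uvobs nwmhn cnx oor qtx cgg dynl zyxtg dduve pheog wfrw
Hunk 4: at line 8 remove [qtx] add [dmv,sai] -> 16 lines: ekbsl kzi vgop jetx uvobs nwmhn cnx oor dmv sai cgg dynl zyxtg dduve pheog wfrw
Hunk 5: at line 8 remove [dmv,sai] add [rvdot,wewdd,hkq] -> 17 lines: ekbsl kzi vgop jetx uvobs nwmhn cnx oor rvdot wewdd hkq cgg dynl zyxtg dduve pheog wfrw
Hunk 6: at line 3 remove [uvobs,nwmhn,cnx] add [kehl] -> 15 lines: ekbsl kzi vgop jetx kehl oor rvdot wewdd hkq cgg dynl zyxtg dduve pheog wfrw
Hunk 7: at line 4 remove [oor,rvdot] add [qyw] -> 14 lines: ekbsl kzi vgop jetx kehl qyw wewdd hkq cgg dynl zyxtg dduve pheog wfrw
Final line 8: hkq

Answer: hkq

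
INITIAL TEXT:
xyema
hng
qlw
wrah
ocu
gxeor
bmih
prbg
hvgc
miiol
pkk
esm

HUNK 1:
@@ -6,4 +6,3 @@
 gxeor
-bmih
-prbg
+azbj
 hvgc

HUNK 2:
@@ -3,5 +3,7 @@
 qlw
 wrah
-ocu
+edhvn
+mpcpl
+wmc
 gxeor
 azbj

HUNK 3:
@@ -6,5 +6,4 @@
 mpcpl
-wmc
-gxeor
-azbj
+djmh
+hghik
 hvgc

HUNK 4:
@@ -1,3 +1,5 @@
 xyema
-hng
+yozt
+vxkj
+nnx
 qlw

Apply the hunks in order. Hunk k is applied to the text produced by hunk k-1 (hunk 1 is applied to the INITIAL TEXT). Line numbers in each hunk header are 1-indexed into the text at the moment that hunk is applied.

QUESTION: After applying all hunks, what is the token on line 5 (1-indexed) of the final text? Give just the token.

Hunk 1: at line 6 remove [bmih,prbg] add [azbj] -> 11 lines: xyema hng qlw wrah ocu gxeor azbj hvgc miiol pkk esm
Hunk 2: at line 3 remove [ocu] add [edhvn,mpcpl,wmc] -> 13 lines: xyema hng qlw wrah edhvn mpcpl wmc gxeor azbj hvgc miiol pkk esm
Hunk 3: at line 6 remove [wmc,gxeor,azbj] add [djmh,hghik] -> 12 lines: xyema hng qlw wrah edhvn mpcpl djmh hghik hvgc miiol pkk esm
Hunk 4: at line 1 remove [hng] add [yozt,vxkj,nnx] -> 14 lines: xyema yozt vxkj nnx qlw wrah edhvn mpcpl djmh hghik hvgc miiol pkk esm
Final line 5: qlw

Answer: qlw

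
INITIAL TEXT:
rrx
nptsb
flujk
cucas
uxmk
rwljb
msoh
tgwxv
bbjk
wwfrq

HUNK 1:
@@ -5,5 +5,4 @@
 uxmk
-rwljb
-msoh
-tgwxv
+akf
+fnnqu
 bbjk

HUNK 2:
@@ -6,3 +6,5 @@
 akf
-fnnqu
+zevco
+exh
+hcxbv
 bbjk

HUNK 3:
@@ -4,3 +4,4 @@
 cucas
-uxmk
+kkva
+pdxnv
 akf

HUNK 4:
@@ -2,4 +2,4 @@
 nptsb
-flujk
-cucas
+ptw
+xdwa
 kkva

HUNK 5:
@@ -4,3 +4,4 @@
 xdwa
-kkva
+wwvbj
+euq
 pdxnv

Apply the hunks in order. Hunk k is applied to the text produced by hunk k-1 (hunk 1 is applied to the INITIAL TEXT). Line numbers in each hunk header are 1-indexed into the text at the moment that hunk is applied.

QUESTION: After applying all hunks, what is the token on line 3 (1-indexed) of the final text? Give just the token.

Hunk 1: at line 5 remove [rwljb,msoh,tgwxv] add [akf,fnnqu] -> 9 lines: rrx nptsb flujk cucas uxmk akf fnnqu bbjk wwfrq
Hunk 2: at line 6 remove [fnnqu] add [zevco,exh,hcxbv] -> 11 lines: rrx nptsb flujk cucas uxmk akf zevco exh hcxbv bbjk wwfrq
Hunk 3: at line 4 remove [uxmk] add [kkva,pdxnv] -> 12 lines: rrx nptsb flujk cucas kkva pdxnv akf zevco exh hcxbv bbjk wwfrq
Hunk 4: at line 2 remove [flujk,cucas] add [ptw,xdwa] -> 12 lines: rrx nptsb ptw xdwa kkva pdxnv akf zevco exh hcxbv bbjk wwfrq
Hunk 5: at line 4 remove [kkva] add [wwvbj,euq] -> 13 lines: rrx nptsb ptw xdwa wwvbj euq pdxnv akf zevco exh hcxbv bbjk wwfrq
Final line 3: ptw

Answer: ptw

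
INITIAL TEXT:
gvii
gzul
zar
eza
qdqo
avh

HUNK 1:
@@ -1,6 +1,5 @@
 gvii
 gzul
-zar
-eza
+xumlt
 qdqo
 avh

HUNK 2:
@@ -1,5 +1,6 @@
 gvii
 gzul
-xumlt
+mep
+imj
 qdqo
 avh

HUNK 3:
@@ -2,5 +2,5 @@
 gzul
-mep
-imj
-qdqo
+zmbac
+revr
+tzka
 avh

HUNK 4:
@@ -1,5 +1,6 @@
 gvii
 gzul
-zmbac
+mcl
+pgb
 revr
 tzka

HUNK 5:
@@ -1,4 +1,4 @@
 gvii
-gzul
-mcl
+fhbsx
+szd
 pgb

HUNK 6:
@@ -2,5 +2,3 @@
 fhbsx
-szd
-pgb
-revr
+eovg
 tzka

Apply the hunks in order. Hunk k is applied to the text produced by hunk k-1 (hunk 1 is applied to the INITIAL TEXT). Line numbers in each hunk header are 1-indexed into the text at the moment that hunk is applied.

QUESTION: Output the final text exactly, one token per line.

Answer: gvii
fhbsx
eovg
tzka
avh

Derivation:
Hunk 1: at line 1 remove [zar,eza] add [xumlt] -> 5 lines: gvii gzul xumlt qdqo avh
Hunk 2: at line 1 remove [xumlt] add [mep,imj] -> 6 lines: gvii gzul mep imj qdqo avh
Hunk 3: at line 2 remove [mep,imj,qdqo] add [zmbac,revr,tzka] -> 6 lines: gvii gzul zmbac revr tzka avh
Hunk 4: at line 1 remove [zmbac] add [mcl,pgb] -> 7 lines: gvii gzul mcl pgb revr tzka avh
Hunk 5: at line 1 remove [gzul,mcl] add [fhbsx,szd] -> 7 lines: gvii fhbsx szd pgb revr tzka avh
Hunk 6: at line 2 remove [szd,pgb,revr] add [eovg] -> 5 lines: gvii fhbsx eovg tzka avh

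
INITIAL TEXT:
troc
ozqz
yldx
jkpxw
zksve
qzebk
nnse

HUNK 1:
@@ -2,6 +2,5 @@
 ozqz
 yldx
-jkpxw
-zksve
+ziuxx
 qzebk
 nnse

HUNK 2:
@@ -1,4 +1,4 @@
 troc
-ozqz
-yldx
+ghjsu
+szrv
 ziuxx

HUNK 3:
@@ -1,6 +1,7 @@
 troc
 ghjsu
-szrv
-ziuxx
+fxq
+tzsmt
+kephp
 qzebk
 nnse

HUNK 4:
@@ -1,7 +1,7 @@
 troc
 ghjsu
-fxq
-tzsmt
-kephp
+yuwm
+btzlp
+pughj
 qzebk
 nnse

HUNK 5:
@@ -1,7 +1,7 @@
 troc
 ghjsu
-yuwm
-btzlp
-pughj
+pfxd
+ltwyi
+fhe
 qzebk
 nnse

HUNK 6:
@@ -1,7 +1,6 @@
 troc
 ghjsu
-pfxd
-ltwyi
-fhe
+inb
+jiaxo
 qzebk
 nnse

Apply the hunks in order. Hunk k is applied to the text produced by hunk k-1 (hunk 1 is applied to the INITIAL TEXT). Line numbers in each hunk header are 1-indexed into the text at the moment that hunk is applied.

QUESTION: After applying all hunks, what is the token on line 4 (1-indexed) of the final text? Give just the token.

Hunk 1: at line 2 remove [jkpxw,zksve] add [ziuxx] -> 6 lines: troc ozqz yldx ziuxx qzebk nnse
Hunk 2: at line 1 remove [ozqz,yldx] add [ghjsu,szrv] -> 6 lines: troc ghjsu szrv ziuxx qzebk nnse
Hunk 3: at line 1 remove [szrv,ziuxx] add [fxq,tzsmt,kephp] -> 7 lines: troc ghjsu fxq tzsmt kephp qzebk nnse
Hunk 4: at line 1 remove [fxq,tzsmt,kephp] add [yuwm,btzlp,pughj] -> 7 lines: troc ghjsu yuwm btzlp pughj qzebk nnse
Hunk 5: at line 1 remove [yuwm,btzlp,pughj] add [pfxd,ltwyi,fhe] -> 7 lines: troc ghjsu pfxd ltwyi fhe qzebk nnse
Hunk 6: at line 1 remove [pfxd,ltwyi,fhe] add [inb,jiaxo] -> 6 lines: troc ghjsu inb jiaxo qzebk nnse
Final line 4: jiaxo

Answer: jiaxo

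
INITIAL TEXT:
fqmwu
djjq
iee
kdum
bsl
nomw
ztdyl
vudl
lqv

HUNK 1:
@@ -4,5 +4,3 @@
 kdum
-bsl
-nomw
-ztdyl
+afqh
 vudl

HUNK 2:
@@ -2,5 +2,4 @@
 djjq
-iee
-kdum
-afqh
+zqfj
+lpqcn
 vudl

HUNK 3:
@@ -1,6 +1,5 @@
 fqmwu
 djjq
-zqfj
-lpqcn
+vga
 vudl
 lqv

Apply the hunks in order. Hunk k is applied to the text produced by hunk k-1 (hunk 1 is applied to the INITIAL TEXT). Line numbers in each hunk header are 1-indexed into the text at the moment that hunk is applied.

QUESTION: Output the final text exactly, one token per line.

Hunk 1: at line 4 remove [bsl,nomw,ztdyl] add [afqh] -> 7 lines: fqmwu djjq iee kdum afqh vudl lqv
Hunk 2: at line 2 remove [iee,kdum,afqh] add [zqfj,lpqcn] -> 6 lines: fqmwu djjq zqfj lpqcn vudl lqv
Hunk 3: at line 1 remove [zqfj,lpqcn] add [vga] -> 5 lines: fqmwu djjq vga vudl lqv

Answer: fqmwu
djjq
vga
vudl
lqv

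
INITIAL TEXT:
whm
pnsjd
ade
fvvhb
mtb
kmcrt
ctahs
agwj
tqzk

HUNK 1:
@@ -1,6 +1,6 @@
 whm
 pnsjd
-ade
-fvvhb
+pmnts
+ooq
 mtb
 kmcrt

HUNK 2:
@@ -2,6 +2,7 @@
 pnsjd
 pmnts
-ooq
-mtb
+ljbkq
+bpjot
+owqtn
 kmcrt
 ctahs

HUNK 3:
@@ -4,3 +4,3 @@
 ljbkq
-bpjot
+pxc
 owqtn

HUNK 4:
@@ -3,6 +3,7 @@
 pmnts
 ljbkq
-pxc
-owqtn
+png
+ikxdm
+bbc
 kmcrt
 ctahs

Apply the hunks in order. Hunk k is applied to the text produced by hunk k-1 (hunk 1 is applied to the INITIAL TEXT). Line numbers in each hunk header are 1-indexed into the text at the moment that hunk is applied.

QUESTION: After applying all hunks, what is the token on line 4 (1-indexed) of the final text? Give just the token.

Hunk 1: at line 1 remove [ade,fvvhb] add [pmnts,ooq] -> 9 lines: whm pnsjd pmnts ooq mtb kmcrt ctahs agwj tqzk
Hunk 2: at line 2 remove [ooq,mtb] add [ljbkq,bpjot,owqtn] -> 10 lines: whm pnsjd pmnts ljbkq bpjot owqtn kmcrt ctahs agwj tqzk
Hunk 3: at line 4 remove [bpjot] add [pxc] -> 10 lines: whm pnsjd pmnts ljbkq pxc owqtn kmcrt ctahs agwj tqzk
Hunk 4: at line 3 remove [pxc,owqtn] add [png,ikxdm,bbc] -> 11 lines: whm pnsjd pmnts ljbkq png ikxdm bbc kmcrt ctahs agwj tqzk
Final line 4: ljbkq

Answer: ljbkq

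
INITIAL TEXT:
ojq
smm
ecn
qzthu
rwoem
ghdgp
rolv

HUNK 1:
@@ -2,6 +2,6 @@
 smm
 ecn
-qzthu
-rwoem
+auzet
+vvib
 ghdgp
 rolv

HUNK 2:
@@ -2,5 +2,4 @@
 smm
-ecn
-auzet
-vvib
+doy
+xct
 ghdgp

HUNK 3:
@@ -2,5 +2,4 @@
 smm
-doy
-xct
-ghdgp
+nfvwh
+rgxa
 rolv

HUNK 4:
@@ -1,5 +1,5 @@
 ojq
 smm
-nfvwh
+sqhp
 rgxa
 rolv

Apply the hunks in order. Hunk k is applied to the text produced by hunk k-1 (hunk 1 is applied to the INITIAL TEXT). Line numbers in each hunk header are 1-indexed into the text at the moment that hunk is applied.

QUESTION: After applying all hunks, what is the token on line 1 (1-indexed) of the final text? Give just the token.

Answer: ojq

Derivation:
Hunk 1: at line 2 remove [qzthu,rwoem] add [auzet,vvib] -> 7 lines: ojq smm ecn auzet vvib ghdgp rolv
Hunk 2: at line 2 remove [ecn,auzet,vvib] add [doy,xct] -> 6 lines: ojq smm doy xct ghdgp rolv
Hunk 3: at line 2 remove [doy,xct,ghdgp] add [nfvwh,rgxa] -> 5 lines: ojq smm nfvwh rgxa rolv
Hunk 4: at line 1 remove [nfvwh] add [sqhp] -> 5 lines: ojq smm sqhp rgxa rolv
Final line 1: ojq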